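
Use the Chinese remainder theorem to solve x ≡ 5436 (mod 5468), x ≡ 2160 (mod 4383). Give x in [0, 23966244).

15605640

Write x = 5436 + 5468·k. Then 5468·k ≡ 2160 − 5436 ≡ 1107 (mod 4383).
Need 5468⁻¹ mod 4383. Extended Euclid on (4383, 1085):
4383 = 4*1085 + 43
1085 = 25*43 + 10
43 = 4*10 + 3
10 = 3*3 + 1
3 = 3*1 + 0
Back-substitute:
1 = 10 − 3·3
1 = −3·43 + 13·10
1 = 13·1085 − 328·43
1 = −328·4383 + 1325·1085
5468⁻¹ ≡ 1325 (mod 4383), so k ≡ 1325·1107 ≡ 2853 (mod 4383).
x = 5436 + 5468·2853 = 15605640.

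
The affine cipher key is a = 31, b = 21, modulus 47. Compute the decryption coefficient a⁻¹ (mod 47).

44

Apply the Euclidean algorithm to 47 and 31:
47 = 1×31 + 16
31 = 1×16 + 15
16 = 1×15 + 1
15 = 15×1 + 0
Since gcd(31, 47) = 1, back-substitute to write 1 as a combination:
1 = 16 − 15
1 = −31 + 2·16
1 = 2·47 − 3·31
Thus 31·(-3) ≡ 1 (mod 47); reducing, -3 mod 47 = 44.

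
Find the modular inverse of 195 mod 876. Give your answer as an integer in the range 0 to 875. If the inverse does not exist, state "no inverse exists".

no inverse exists

Compute gcd(195, 876):
876 = 4*195 + 96
195 = 2*96 + 3
96 = 32*3 + 0
Since gcd = 3 > 1, 195 is not a unit mod 876.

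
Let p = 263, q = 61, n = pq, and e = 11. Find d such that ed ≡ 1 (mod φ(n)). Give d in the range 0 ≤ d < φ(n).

φ(n) = (p−1)(q−1) = 262·60 = 15720.
Need d with 11·d ≡ 1 (mod 15720). Apply the extended Euclidean algorithm:
15720 = 1429*11 + 1
11 = 11*1 + 0
Back-substitute:
1 = 15720 − 1429·11
So 11·(-1429) ≡ 1 (mod 15720), hence d ≡ -1429 ≡ 14291 (mod 15720).

14291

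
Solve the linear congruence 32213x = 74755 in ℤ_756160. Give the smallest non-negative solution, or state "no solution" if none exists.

160375

First find gcd(32213, 756160):
756160 = 23·32213 + 15261
32213 = 2·15261 + 1691
15261 = 9·1691 + 42
1691 = 40·42 + 11
42 = 3·11 + 9
11 = 1·9 + 2
9 = 4·2 + 1
2 = 2·1 + 0
gcd = 1, so a unique solution mod 756160 exists.
Back-substitute for the Bézout coefficients:
1 = 9 − 4·2
1 = −4·11 + 5·9
1 = 5·42 − 19·11
1 = −19·1691 + 765·42
1 = 765·15261 − 6904·1691
1 = −6904·32213 + 14573·15261
1 = 14573·756160 − 342083·32213
So 32213·(-342083) ≡ 1 (mod 756160), giving 32213⁻¹ ≡ 414077.
x ≡ 32213⁻¹·74755 ≡ 414077·74755 ≡ 160375 (mod 756160).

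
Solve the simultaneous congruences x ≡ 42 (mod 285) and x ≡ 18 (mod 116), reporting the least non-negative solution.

Write x = 42 + 285·k. Then 285·k ≡ 18 − 42 ≡ 92 (mod 116).
Need 285⁻¹ mod 116. Extended Euclid on (116, 53):
116 = 2·53 + 10
53 = 5·10 + 3
10 = 3·3 + 1
3 = 3·1 + 0
Back-substitute:
1 = 10 − 3·3
1 = −3·53 + 16·10
1 = 16·116 − 35·53
285⁻¹ ≡ 81 (mod 116), so k ≡ 81·92 ≡ 28 (mod 116).
x = 42 + 285·28 = 8022.

8022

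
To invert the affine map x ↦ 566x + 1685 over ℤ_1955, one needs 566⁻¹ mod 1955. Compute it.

1316

Run Euclid on (1955, 566):
1955 = 3×566 + 257
566 = 2×257 + 52
257 = 4×52 + 49
52 = 1×49 + 3
49 = 16×3 + 1
3 = 3×1 + 0
Since gcd(566, 1955) = 1, back-substitute to write 1 as a combination:
1 = 49 − 16·3
1 = −16·52 + 17·49
1 = 17·257 − 84·52
1 = −84·566 + 185·257
1 = 185·1955 − 639·566
Thus 566·(-639) ≡ 1 (mod 1955); reducing, -639 mod 1955 = 1316.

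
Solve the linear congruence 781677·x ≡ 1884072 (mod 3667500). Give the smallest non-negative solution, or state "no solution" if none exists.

gcd(781677, 3667500):
3667500 = 4*781677 + 540792
781677 = 1*540792 + 240885
540792 = 2*240885 + 59022
240885 = 4*59022 + 4797
59022 = 12*4797 + 1458
4797 = 3*1458 + 423
1458 = 3*423 + 189
423 = 2*189 + 45
189 = 4*45 + 9
45 = 5*9 + 0
gcd = 9, but 9 ∤ 1884072, so the congruence has no solution.

no solution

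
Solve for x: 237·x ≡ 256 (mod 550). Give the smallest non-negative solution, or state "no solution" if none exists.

138

First find gcd(237, 550):
550 = 2*237 + 76
237 = 3*76 + 9
76 = 8*9 + 4
9 = 2*4 + 1
4 = 4*1 + 0
gcd = 1, so a unique solution mod 550 exists.
Back-substitute for the Bézout coefficients:
1 = 9 − 2·4
1 = −2·76 + 17·9
1 = 17·237 − 53·76
1 = −53·550 + 123·237
So 237·(123) ≡ 1 (mod 550), giving 237⁻¹ ≡ 123.
x ≡ 237⁻¹·256 ≡ 123·256 ≡ 138 (mod 550).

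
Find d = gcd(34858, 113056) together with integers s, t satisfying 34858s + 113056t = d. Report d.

Apply Euclid's algorithm to 113056 and 34858:
113056 = 3*34858 + 8482
34858 = 4*8482 + 930
8482 = 9*930 + 112
930 = 8*112 + 34
112 = 3*34 + 10
34 = 3*10 + 4
10 = 2*4 + 2
4 = 2*2 + 0
gcd(34858, 113056) = 2.
Working backward:
2 = 10 − 2·4
2 = −2·34 + 7·10
2 = 7·112 − 23·34
2 = −23·930 + 191·112
2 = 191·8482 − 1742·930
2 = −1742·34858 + 7159·8482
2 = 7159·113056 − 23219·34858
So 2 = (7159)·113056 + (-23219)·34858.

2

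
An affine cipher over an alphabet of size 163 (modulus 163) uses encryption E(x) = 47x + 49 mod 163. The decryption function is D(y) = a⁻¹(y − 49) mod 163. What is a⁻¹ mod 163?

Run Euclid on (163, 47):
163 = 3·47 + 22
47 = 2·22 + 3
22 = 7·3 + 1
3 = 3·1 + 0
Since gcd(47, 163) = 1, back-substitute to write 1 as a combination:
1 = 22 − 7·3
1 = −7·47 + 15·22
1 = 15·163 − 52·47
So 47·(-52) ≡ 1 (mod 163), and -52 ≡ 111 (mod 163).

111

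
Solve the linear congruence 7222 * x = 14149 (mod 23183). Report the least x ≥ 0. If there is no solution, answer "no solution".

10425

First find gcd(7222, 23183):
23183 = 3×7222 + 1517
7222 = 4×1517 + 1154
1517 = 1×1154 + 363
1154 = 3×363 + 65
363 = 5×65 + 38
65 = 1×38 + 27
38 = 1×27 + 11
27 = 2×11 + 5
11 = 2×5 + 1
5 = 5×1 + 0
gcd = 1, so a unique solution mod 23183 exists.
Back-substitute for the Bézout coefficients:
1 = 11 − 2·5
1 = −2·27 + 5·11
1 = 5·38 − 7·27
1 = −7·65 + 12·38
1 = 12·363 − 67·65
1 = −67·1154 + 213·363
1 = 213·1517 − 280·1154
1 = −280·7222 + 1333·1517
1 = 1333·23183 − 4279·7222
So 7222·(-4279) ≡ 1 (mod 23183), giving 7222⁻¹ ≡ 18904.
x ≡ 7222⁻¹·14149 ≡ 18904·14149 ≡ 10425 (mod 23183).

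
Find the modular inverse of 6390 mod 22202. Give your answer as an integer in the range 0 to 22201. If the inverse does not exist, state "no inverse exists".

no inverse exists

Euclidean algorithm on 22202, 6390:
22202 = 3*6390 + 3032
6390 = 2*3032 + 326
3032 = 9*326 + 98
326 = 3*98 + 32
98 = 3*32 + 2
32 = 16*2 + 0
Since gcd = 2 > 1, 6390 is not a unit mod 22202.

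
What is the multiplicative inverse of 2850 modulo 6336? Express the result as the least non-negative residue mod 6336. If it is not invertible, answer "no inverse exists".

Euclidean algorithm on 6336, 2850:
6336 = 2×2850 + 636
2850 = 4×636 + 306
636 = 2×306 + 24
306 = 12×24 + 18
24 = 1×18 + 6
18 = 3×6 + 0
gcd(2850, 6336) = 6 ≠ 1, so 2850 has no multiplicative inverse modulo 6336.

no inverse exists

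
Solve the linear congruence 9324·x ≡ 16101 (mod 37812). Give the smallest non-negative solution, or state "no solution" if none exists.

gcd(9324, 37812):
37812 = 4×9324 + 516
9324 = 18×516 + 36
516 = 14×36 + 12
36 = 3×12 + 0
gcd = 12, but 12 ∤ 16101, so the congruence has no solution.

no solution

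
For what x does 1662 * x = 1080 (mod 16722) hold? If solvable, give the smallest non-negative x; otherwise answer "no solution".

222

First find gcd(1662, 16722):
16722 = 10*1662 + 102
1662 = 16*102 + 30
102 = 3*30 + 12
30 = 2*12 + 6
12 = 2*6 + 0
gcd = 6 and 6 | 1080, so solutions exist. Divide through by 6: 277x ≡ 180 (mod 2787).
Now find 277⁻¹ mod 2787:
2787 = 10*277 + 17
277 = 16*17 + 5
17 = 3*5 + 2
5 = 2*2 + 1
2 = 2*1 + 0
Back-substitute:
1 = 5 − 2·2
1 = −2·17 + 7·5
1 = 7·277 − 114·17
1 = −114·2787 + 1147·277
So 277⁻¹ ≡ 1147 (mod 2787).
Then x ≡ 1147·180 ≡ 222 (mod 2787); the smallest non-negative solution is x = 222.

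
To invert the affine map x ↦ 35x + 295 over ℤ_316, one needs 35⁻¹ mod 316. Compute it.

Apply the Euclidean algorithm to 316 and 35:
316 = 9·35 + 1
35 = 35·1 + 0
The gcd is 1. Working backward:
1 = 316 − 9·35
Thus 35·(-9) ≡ 1 (mod 316); reducing, -9 mod 316 = 307.

307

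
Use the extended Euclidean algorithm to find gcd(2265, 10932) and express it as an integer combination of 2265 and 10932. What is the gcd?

Apply Euclid's algorithm to 10932 and 2265:
10932 = 4×2265 + 1872
2265 = 1×1872 + 393
1872 = 4×393 + 300
393 = 1×300 + 93
300 = 3×93 + 21
93 = 4×21 + 9
21 = 2×9 + 3
9 = 3×3 + 0
gcd(2265, 10932) = 3.
Working backward:
3 = 21 − 2·9
3 = −2·93 + 9·21
3 = 9·300 − 29·93
3 = −29·393 + 38·300
3 = 38·1872 − 181·393
3 = −181·2265 + 219·1872
3 = 219·10932 − 1057·2265
So 3 = (219)·10932 + (-1057)·2265.

3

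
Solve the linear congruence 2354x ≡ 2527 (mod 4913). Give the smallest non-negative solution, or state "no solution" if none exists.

First find gcd(2354, 4913):
4913 = 2·2354 + 205
2354 = 11·205 + 99
205 = 2·99 + 7
99 = 14·7 + 1
7 = 7·1 + 0
gcd = 1, so a unique solution mod 4913 exists.
Back-substitute for the Bézout coefficients:
1 = 99 − 14·7
1 = −14·205 + 29·99
1 = 29·2354 − 333·205
1 = −333·4913 + 695·2354
So 2354·(695) ≡ 1 (mod 4913), giving 2354⁻¹ ≡ 695.
x ≡ 2354⁻¹·2527 ≡ 695·2527 ≡ 2324 (mod 4913).

2324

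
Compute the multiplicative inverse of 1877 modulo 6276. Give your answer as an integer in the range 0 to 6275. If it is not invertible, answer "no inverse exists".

2705

gcd(6276, 1877) by repeated division:
6276 = 3*1877 + 645
1877 = 2*645 + 587
645 = 1*587 + 58
587 = 10*58 + 7
58 = 8*7 + 2
7 = 3*2 + 1
2 = 2*1 + 0
gcd = 1, so the inverse exists. Back-substitute:
1 = 7 − 3·2
1 = −3·58 + 25·7
1 = 25·587 − 253·58
1 = −253·645 + 278·587
1 = 278·1877 − 809·645
1 = −809·6276 + 2705·1877
So 1877·2705 ≡ 1 (mod 6276).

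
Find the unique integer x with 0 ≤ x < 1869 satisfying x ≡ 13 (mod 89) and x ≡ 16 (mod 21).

Write x = 13 + 89·k. Then 89·k ≡ 16 − 13 ≡ 3 (mod 21).
Need 89⁻¹ mod 21. Extended Euclid on (21, 5):
21 = 4·5 + 1
5 = 5·1 + 0
Back-substitute:
1 = 21 − 4·5
89⁻¹ ≡ 17 (mod 21), so k ≡ 17·3 ≡ 9 (mod 21).
x = 13 + 89·9 = 814.

814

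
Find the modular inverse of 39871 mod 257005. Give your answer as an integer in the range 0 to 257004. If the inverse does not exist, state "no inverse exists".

79491

Extended Euclidean algorithm:
257005 = 6*39871 + 17779
39871 = 2*17779 + 4313
17779 = 4*4313 + 527
4313 = 8*527 + 97
527 = 5*97 + 42
97 = 2*42 + 13
42 = 3*13 + 3
13 = 4*3 + 1
3 = 3*1 + 0
Since gcd(39871, 257005) = 1, back-substitute to write 1 as a combination:
1 = 13 − 4·3
1 = −4·42 + 13·13
1 = 13·97 − 30·42
1 = −30·527 + 163·97
1 = 163·4313 − 1334·527
1 = −1334·17779 + 5499·4313
1 = 5499·39871 − 12332·17779
1 = −12332·257005 + 79491·39871
So 39871·79491 ≡ 1 (mod 257005).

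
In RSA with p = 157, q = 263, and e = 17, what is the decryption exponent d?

9617

φ(n) = (p−1)(q−1) = 156·262 = 40872.
Need d with 17·d ≡ 1 (mod 40872). Apply the extended Euclidean algorithm:
40872 = 2404*17 + 4
17 = 4*4 + 1
4 = 4*1 + 0
Back-substitute:
1 = 17 − 4·4
1 = −4·40872 + 9617·17
So 17·9617 ≡ 1 (mod 40872), hence d = 9617.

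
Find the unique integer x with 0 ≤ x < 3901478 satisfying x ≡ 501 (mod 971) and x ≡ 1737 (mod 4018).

Write x = 501 + 971·k. Then 971·k ≡ 1737 − 501 ≡ 1236 (mod 4018).
Need 971⁻¹ mod 4018. Extended Euclid on (4018, 971):
4018 = 4*971 + 134
971 = 7*134 + 33
134 = 4*33 + 2
33 = 16*2 + 1
2 = 2*1 + 0
Back-substitute:
1 = 33 − 16·2
1 = −16·134 + 65·33
1 = 65·971 − 471·134
1 = −471·4018 + 1949·971
971⁻¹ ≡ 1949 (mod 4018), so k ≡ 1949·1236 ≡ 2182 (mod 4018).
x = 501 + 971·2182 = 2119223.

2119223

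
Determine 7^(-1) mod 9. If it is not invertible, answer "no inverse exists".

Apply the Euclidean algorithm to 9 and 7:
9 = 1·7 + 2
7 = 3·2 + 1
2 = 2·1 + 0
The gcd is 1. Working backward:
1 = 7 − 3·2
1 = −3·9 + 4·7
So 7·4 ≡ 1 (mod 9).

4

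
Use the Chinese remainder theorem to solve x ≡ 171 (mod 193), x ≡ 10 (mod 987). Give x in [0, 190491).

171748

Write x = 171 + 193·k. Then 193·k ≡ 10 − 171 ≡ 826 (mod 987).
Need 193⁻¹ mod 987. Extended Euclid on (987, 193):
987 = 5×193 + 22
193 = 8×22 + 17
22 = 1×17 + 5
17 = 3×5 + 2
5 = 2×2 + 1
2 = 2×1 + 0
Back-substitute:
1 = 5 − 2·2
1 = −2·17 + 7·5
1 = 7·22 − 9·17
1 = −9·193 + 79·22
1 = 79·987 − 404·193
193⁻¹ ≡ 583 (mod 987), so k ≡ 583·826 ≡ 889 (mod 987).
x = 171 + 193·889 = 171748.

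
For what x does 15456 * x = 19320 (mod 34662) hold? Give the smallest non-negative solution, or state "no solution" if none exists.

4334

First find gcd(15456, 34662):
34662 = 2×15456 + 3750
15456 = 4×3750 + 456
3750 = 8×456 + 102
456 = 4×102 + 48
102 = 2×48 + 6
48 = 8×6 + 0
gcd = 6 and 6 | 19320, so solutions exist. Divide through by 6: 2576x ≡ 3220 (mod 5777).
Now find 2576⁻¹ mod 5777:
5777 = 2*2576 + 625
2576 = 4*625 + 76
625 = 8*76 + 17
76 = 4*17 + 8
17 = 2*8 + 1
8 = 8*1 + 0
Back-substitute:
1 = 17 − 2·8
1 = −2·76 + 9·17
1 = 9·625 − 74·76
1 = −74·2576 + 305·625
1 = 305·5777 − 684·2576
So 2576·(-684) ≡ 1 (mod 5777), i.e. 2576⁻¹ ≡ 5093.
Then x ≡ 5093·3220 ≡ 4334 (mod 5777); the smallest non-negative solution is x = 4334.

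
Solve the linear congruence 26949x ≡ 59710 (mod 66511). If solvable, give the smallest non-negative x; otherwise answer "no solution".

31904

First find gcd(26949, 66511):
66511 = 2*26949 + 12613
26949 = 2*12613 + 1723
12613 = 7*1723 + 552
1723 = 3*552 + 67
552 = 8*67 + 16
67 = 4*16 + 3
16 = 5*3 + 1
3 = 3*1 + 0
gcd = 1, so a unique solution mod 66511 exists.
Back-substitute for the Bézout coefficients:
1 = 16 − 5·3
1 = −5·67 + 21·16
1 = 21·552 − 173·67
1 = −173·1723 + 540·552
1 = 540·12613 − 3953·1723
1 = −3953·26949 + 8446·12613
1 = 8446·66511 − 20845·26949
So 26949·(-20845) ≡ 1 (mod 66511), giving 26949⁻¹ ≡ 45666.
x ≡ 26949⁻¹·59710 ≡ 45666·59710 ≡ 31904 (mod 66511).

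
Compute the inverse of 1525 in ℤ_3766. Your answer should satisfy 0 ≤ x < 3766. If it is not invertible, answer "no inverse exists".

Apply the Euclidean algorithm to 3766 and 1525:
3766 = 2×1525 + 716
1525 = 2×716 + 93
716 = 7×93 + 65
93 = 1×65 + 28
65 = 2×28 + 9
28 = 3×9 + 1
9 = 9×1 + 0
Since gcd(1525, 3766) = 1, back-substitute to write 1 as a combination:
1 = 28 − 3·9
1 = −3·65 + 7·28
1 = 7·93 − 10·65
1 = −10·716 + 77·93
1 = 77·1525 − 164·716
1 = −164·3766 + 405·1525
So 1525·405 ≡ 1 (mod 3766).

405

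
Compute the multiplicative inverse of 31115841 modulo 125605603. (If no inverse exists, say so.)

111886447

Extended Euclidean algorithm:
125605603 = 4×31115841 + 1142239
31115841 = 27×1142239 + 275388
1142239 = 4×275388 + 40687
275388 = 6×40687 + 31266
40687 = 1×31266 + 9421
31266 = 3×9421 + 3003
9421 = 3×3003 + 412
3003 = 7×412 + 119
412 = 3×119 + 55
119 = 2×55 + 9
55 = 6×9 + 1
9 = 9×1 + 0
gcd = 1, so the inverse exists. Back-substitute:
1 = 55 − 6·9
1 = −6·119 + 13·55
1 = 13·412 − 45·119
1 = −45·3003 + 328·412
1 = 328·9421 − 1029·3003
1 = −1029·31266 + 3415·9421
1 = 3415·40687 − 4444·31266
1 = −4444·275388 + 30079·40687
1 = 30079·1142239 − 124760·275388
1 = −124760·31115841 + 3398599·1142239
1 = 3398599·125605603 − 13719156·31115841
Thus 31115841·(-13719156) ≡ 1 (mod 125605603); reducing, -13719156 mod 125605603 = 111886447.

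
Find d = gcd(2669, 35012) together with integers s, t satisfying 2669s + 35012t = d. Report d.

Euclidean algorithm:
35012 = 13*2669 + 315
2669 = 8*315 + 149
315 = 2*149 + 17
149 = 8*17 + 13
17 = 1*13 + 4
13 = 3*4 + 1
4 = 4*1 + 0
gcd(2669, 35012) = 1.
Back-substituting:
1 = 13 − 3·4
1 = −3·17 + 4·13
1 = 4·149 − 35·17
1 = −35·315 + 74·149
1 = 74·2669 − 627·315
1 = −627·35012 + 8225·2669
So 1 = (-627)·35012 + (8225)·2669.

1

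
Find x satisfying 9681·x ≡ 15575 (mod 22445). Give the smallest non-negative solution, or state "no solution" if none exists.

20775

First find gcd(9681, 22445):
22445 = 2×9681 + 3083
9681 = 3×3083 + 432
3083 = 7×432 + 59
432 = 7×59 + 19
59 = 3×19 + 2
19 = 9×2 + 1
2 = 2×1 + 0
gcd = 1, so a unique solution mod 22445 exists.
Back-substitute for the Bézout coefficients:
1 = 19 − 9·2
1 = −9·59 + 28·19
1 = 28·432 − 205·59
1 = −205·3083 + 1463·432
1 = 1463·9681 − 4594·3083
1 = −4594·22445 + 10651·9681
So 9681·(10651) ≡ 1 (mod 22445), giving 9681⁻¹ ≡ 10651.
x ≡ 9681⁻¹·15575 ≡ 10651·15575 ≡ 20775 (mod 22445).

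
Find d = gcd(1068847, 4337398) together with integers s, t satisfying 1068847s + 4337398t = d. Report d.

Repeated division:
4337398 = 4×1068847 + 62010
1068847 = 17×62010 + 14677
62010 = 4×14677 + 3302
14677 = 4×3302 + 1469
3302 = 2×1469 + 364
1469 = 4×364 + 13
364 = 28×13 + 0
gcd(1068847, 4337398) = 13.
Express as a combination:
13 = 1469 − 4·364
13 = −4·3302 + 9·1469
13 = 9·14677 − 40·3302
13 = −40·62010 + 169·14677
13 = 169·1068847 − 2913·62010
13 = −2913·4337398 + 11821·1068847
So 13 = (-2913)·4337398 + (11821)·1068847.

13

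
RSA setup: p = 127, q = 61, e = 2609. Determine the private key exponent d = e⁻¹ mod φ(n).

φ(n) = (p−1)(q−1) = 126·60 = 7560.
Need d with 2609·d ≡ 1 (mod 7560). Apply the extended Euclidean algorithm:
7560 = 2×2609 + 2342
2609 = 1×2342 + 267
2342 = 8×267 + 206
267 = 1×206 + 61
206 = 3×61 + 23
61 = 2×23 + 15
23 = 1×15 + 8
15 = 1×8 + 7
8 = 1×7 + 1
7 = 7×1 + 0
Back-substitute:
1 = 8 − 7
1 = −15 + 2·8
1 = 2·23 − 3·15
1 = −3·61 + 8·23
1 = 8·206 − 27·61
1 = −27·267 + 35·206
1 = 35·2342 − 307·267
1 = −307·2609 + 342·2342
1 = 342·7560 − 991·2609
So 2609·(-991) ≡ 1 (mod 7560), hence d ≡ -991 ≡ 6569 (mod 7560).

6569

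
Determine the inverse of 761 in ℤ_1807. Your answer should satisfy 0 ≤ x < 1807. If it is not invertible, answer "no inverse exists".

Run Euclid on (1807, 761):
1807 = 2·761 + 285
761 = 2·285 + 191
285 = 1·191 + 94
191 = 2·94 + 3
94 = 31·3 + 1
3 = 3·1 + 0
Since gcd(761, 1807) = 1, back-substitute to write 1 as a combination:
1 = 94 − 31·3
1 = −31·191 + 63·94
1 = 63·285 − 94·191
1 = −94·761 + 251·285
1 = 251·1807 − 596·761
So 761·(-596) ≡ 1 (mod 1807), and -596 ≡ 1211 (mod 1807).

1211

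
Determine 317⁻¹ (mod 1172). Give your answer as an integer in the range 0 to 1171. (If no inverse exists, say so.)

Apply the Euclidean algorithm to 1172 and 317:
1172 = 3·317 + 221
317 = 1·221 + 96
221 = 2·96 + 29
96 = 3·29 + 9
29 = 3·9 + 2
9 = 4·2 + 1
2 = 2·1 + 0
Since gcd(317, 1172) = 1, back-substitute to write 1 as a combination:
1 = 9 − 4·2
1 = −4·29 + 13·9
1 = 13·96 − 43·29
1 = −43·221 + 99·96
1 = 99·317 − 142·221
1 = −142·1172 + 525·317
So 317·525 ≡ 1 (mod 1172).

525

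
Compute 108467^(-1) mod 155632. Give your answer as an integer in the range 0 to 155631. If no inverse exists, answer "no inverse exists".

117035

Run Euclid on (155632, 108467):
155632 = 1*108467 + 47165
108467 = 2*47165 + 14137
47165 = 3*14137 + 4754
14137 = 2*4754 + 4629
4754 = 1*4629 + 125
4629 = 37*125 + 4
125 = 31*4 + 1
4 = 4*1 + 0
gcd = 1, so the inverse exists. Back-substitute:
1 = 125 − 31·4
1 = −31·4629 + 1148·125
1 = 1148·4754 − 1179·4629
1 = −1179·14137 + 3506·4754
1 = 3506·47165 − 11697·14137
1 = −11697·108467 + 26900·47165
1 = 26900·155632 − 38597·108467
Thus 108467·(-38597) ≡ 1 (mod 155632); reducing, -38597 mod 155632 = 117035.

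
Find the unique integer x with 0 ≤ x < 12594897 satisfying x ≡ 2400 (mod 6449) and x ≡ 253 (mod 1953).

Write x = 2400 + 6449·k. Then 6449·k ≡ 253 − 2400 ≡ 1759 (mod 1953).
Need 6449⁻¹ mod 1953. Extended Euclid on (1953, 590):
1953 = 3·590 + 183
590 = 3·183 + 41
183 = 4·41 + 19
41 = 2·19 + 3
19 = 6·3 + 1
3 = 3·1 + 0
Back-substitute:
1 = 19 − 6·3
1 = −6·41 + 13·19
1 = 13·183 − 58·41
1 = −58·590 + 187·183
1 = 187·1953 − 619·590
6449⁻¹ ≡ 1334 (mod 1953), so k ≡ 1334·1759 ≡ 953 (mod 1953).
x = 2400 + 6449·953 = 6148297.

6148297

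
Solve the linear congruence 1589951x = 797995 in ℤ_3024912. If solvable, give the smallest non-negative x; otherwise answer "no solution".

First find gcd(1589951, 3024912):
3024912 = 1·1589951 + 1434961
1589951 = 1·1434961 + 154990
1434961 = 9·154990 + 40051
154990 = 3·40051 + 34837
40051 = 1·34837 + 5214
34837 = 6·5214 + 3553
5214 = 1·3553 + 1661
3553 = 2·1661 + 231
1661 = 7·231 + 44
231 = 5·44 + 11
44 = 4·11 + 0
gcd = 11 and 11 | 797995, so solutions exist. Divide through by 11: 144541x ≡ 72545 (mod 274992).
Now find 144541⁻¹ mod 274992:
274992 = 1×144541 + 130451
144541 = 1×130451 + 14090
130451 = 9×14090 + 3641
14090 = 3×3641 + 3167
3641 = 1×3167 + 474
3167 = 6×474 + 323
474 = 1×323 + 151
323 = 2×151 + 21
151 = 7×21 + 4
21 = 5×4 + 1
4 = 4×1 + 0
Back-substitute:
1 = 21 − 5·4
1 = −5·151 + 36·21
1 = 36·323 − 77·151
1 = −77·474 + 113·323
1 = 113·3167 − 755·474
1 = −755·3641 + 868·3167
1 = 868·14090 − 3359·3641
1 = −3359·130451 + 31099·14090
1 = 31099·144541 − 34458·130451
1 = −34458·274992 + 65557·144541
So 144541⁻¹ ≡ 65557 (mod 274992).
Then x ≡ 65557·72545 ≡ 120917 (mod 274992); the smallest non-negative solution is x = 120917.

120917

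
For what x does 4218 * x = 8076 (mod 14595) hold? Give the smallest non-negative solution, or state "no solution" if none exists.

First find gcd(4218, 14595):
14595 = 3*4218 + 1941
4218 = 2*1941 + 336
1941 = 5*336 + 261
336 = 1*261 + 75
261 = 3*75 + 36
75 = 2*36 + 3
36 = 12*3 + 0
gcd = 3 and 3 | 8076, so solutions exist. Divide through by 3: 1406x ≡ 2692 (mod 4865).
Now find 1406⁻¹ mod 4865:
4865 = 3*1406 + 647
1406 = 2*647 + 112
647 = 5*112 + 87
112 = 1*87 + 25
87 = 3*25 + 12
25 = 2*12 + 1
12 = 12*1 + 0
Back-substitute:
1 = 25 − 2·12
1 = −2·87 + 7·25
1 = 7·112 − 9·87
1 = −9·647 + 52·112
1 = 52·1406 − 113·647
1 = −113·4865 + 391·1406
So 1406⁻¹ ≡ 391 (mod 4865).
Then x ≡ 391·2692 ≡ 1732 (mod 4865); the smallest non-negative solution is x = 1732.

1732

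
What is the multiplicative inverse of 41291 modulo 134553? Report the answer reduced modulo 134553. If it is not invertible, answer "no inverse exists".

Extended Euclidean algorithm:
134553 = 3·41291 + 10680
41291 = 3·10680 + 9251
10680 = 1·9251 + 1429
9251 = 6·1429 + 677
1429 = 2·677 + 75
677 = 9·75 + 2
75 = 37·2 + 1
2 = 2·1 + 0
The gcd is 1. Working backward:
1 = 75 − 37·2
1 = −37·677 + 334·75
1 = 334·1429 − 705·677
1 = −705·9251 + 4564·1429
1 = 4564·10680 − 5269·9251
1 = −5269·41291 + 20371·10680
1 = 20371·134553 − 66382·41291
Hence 41291⁻¹ ≡ -66382 ≡ 68171 (mod 134553).

68171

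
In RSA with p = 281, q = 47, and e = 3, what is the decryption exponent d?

8587

φ(n) = (p−1)(q−1) = 280·46 = 12880.
Need d with 3·d ≡ 1 (mod 12880). Apply the extended Euclidean algorithm:
12880 = 4293×3 + 1
3 = 3×1 + 0
Back-substitute:
1 = 12880 − 4293·3
So 3·(-4293) ≡ 1 (mod 12880), hence d ≡ -4293 ≡ 8587 (mod 12880).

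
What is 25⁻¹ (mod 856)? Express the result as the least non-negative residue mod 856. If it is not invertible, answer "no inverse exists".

Extended Euclidean algorithm:
856 = 34·25 + 6
25 = 4·6 + 1
6 = 6·1 + 0
gcd = 1, so the inverse exists. Back-substitute:
1 = 25 − 4·6
1 = −4·856 + 137·25
So 25·137 ≡ 1 (mod 856).

137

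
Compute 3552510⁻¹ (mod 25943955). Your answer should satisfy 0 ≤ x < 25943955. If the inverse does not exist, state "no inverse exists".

no inverse exists

Euclidean algorithm on 25943955, 3552510:
25943955 = 7*3552510 + 1076385
3552510 = 3*1076385 + 323355
1076385 = 3*323355 + 106320
323355 = 3*106320 + 4395
106320 = 24*4395 + 840
4395 = 5*840 + 195
840 = 4*195 + 60
195 = 3*60 + 15
60 = 4*15 + 0
gcd(3552510, 25943955) = 15 ≠ 1, so 3552510 has no multiplicative inverse modulo 25943955.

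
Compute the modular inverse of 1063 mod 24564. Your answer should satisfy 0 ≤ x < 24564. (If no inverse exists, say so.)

Apply the Euclidean algorithm to 24564 and 1063:
24564 = 23*1063 + 115
1063 = 9*115 + 28
115 = 4*28 + 3
28 = 9*3 + 1
3 = 3*1 + 0
gcd = 1, so the inverse exists. Back-substitute:
1 = 28 − 9·3
1 = −9·115 + 37·28
1 = 37·1063 − 342·115
1 = −342·24564 + 7903·1063
So 1063·7903 ≡ 1 (mod 24564).

7903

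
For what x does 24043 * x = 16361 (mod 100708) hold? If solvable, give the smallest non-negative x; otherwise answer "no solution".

First find gcd(24043, 100708):
100708 = 4*24043 + 4536
24043 = 5*4536 + 1363
4536 = 3*1363 + 447
1363 = 3*447 + 22
447 = 20*22 + 7
22 = 3*7 + 1
7 = 7*1 + 0
gcd = 1, so a unique solution mod 100708 exists.
Back-substitute for the Bézout coefficients:
1 = 22 − 3·7
1 = −3·447 + 61·22
1 = 61·1363 − 186·447
1 = −186·4536 + 619·1363
1 = 619·24043 − 3281·4536
1 = −3281·100708 + 13743·24043
So 24043·(13743) ≡ 1 (mod 100708), giving 24043⁻¹ ≡ 13743.
x ≡ 24043⁻¹·16361 ≡ 13743·16361 ≡ 68967 (mod 100708).

68967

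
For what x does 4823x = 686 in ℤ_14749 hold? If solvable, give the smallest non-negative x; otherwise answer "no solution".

98

First find gcd(4823, 14749):
14749 = 3×4823 + 280
4823 = 17×280 + 63
280 = 4×63 + 28
63 = 2×28 + 7
28 = 4×7 + 0
gcd = 7 and 7 | 686, so solutions exist. Divide through by 7: 689x ≡ 98 (mod 2107).
Now find 689⁻¹ mod 2107:
2107 = 3·689 + 40
689 = 17·40 + 9
40 = 4·9 + 4
9 = 2·4 + 1
4 = 4·1 + 0
Back-substitute:
1 = 9 − 2·4
1 = −2·40 + 9·9
1 = 9·689 − 155·40
1 = −155·2107 + 474·689
So 689⁻¹ ≡ 474 (mod 2107).
Then x ≡ 474·98 ≡ 98 (mod 2107); the smallest non-negative solution is x = 98.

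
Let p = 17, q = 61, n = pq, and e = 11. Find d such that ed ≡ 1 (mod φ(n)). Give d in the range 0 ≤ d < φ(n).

φ(n) = (p−1)(q−1) = 16·60 = 960.
Need d with 11·d ≡ 1 (mod 960). Apply the extended Euclidean algorithm:
960 = 87×11 + 3
11 = 3×3 + 2
3 = 1×2 + 1
2 = 2×1 + 0
Back-substitute:
1 = 3 − 2
1 = −11 + 4·3
1 = 4·960 − 349·11
So 11·(-349) ≡ 1 (mod 960), hence d ≡ -349 ≡ 611 (mod 960).

611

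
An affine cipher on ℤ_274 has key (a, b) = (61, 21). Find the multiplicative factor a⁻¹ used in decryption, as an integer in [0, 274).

Extended Euclidean algorithm:
274 = 4·61 + 30
61 = 2·30 + 1
30 = 30·1 + 0
The gcd is 1. Working backward:
1 = 61 − 2·30
1 = −2·274 + 9·61
So 61·9 ≡ 1 (mod 274).

9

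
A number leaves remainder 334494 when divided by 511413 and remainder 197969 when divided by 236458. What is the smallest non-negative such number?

Write x = 334494 + 511413·k. Then 511413·k ≡ 197969 − 334494 ≡ 99933 (mod 236458).
Need 511413⁻¹ mod 236458. Extended Euclid on (236458, 38497):
236458 = 6*38497 + 5476
38497 = 7*5476 + 165
5476 = 33*165 + 31
165 = 5*31 + 10
31 = 3*10 + 1
10 = 10*1 + 0
Back-substitute:
1 = 31 − 3·10
1 = −3·165 + 16·31
1 = 16·5476 − 531·165
1 = −531·38497 + 3733·5476
1 = 3733·236458 − 22929·38497
511413⁻¹ ≡ 213529 (mod 236458), so k ≡ 213529·99933 ≡ 150721 (mod 236458).
x = 334494 + 511413·150721 = 77081013267.

77081013267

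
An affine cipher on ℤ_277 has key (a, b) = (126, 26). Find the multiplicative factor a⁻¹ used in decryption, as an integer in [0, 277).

Apply the Euclidean algorithm to 277 and 126:
277 = 2×126 + 25
126 = 5×25 + 1
25 = 25×1 + 0
The gcd is 1. Working backward:
1 = 126 − 5·25
1 = −5·277 + 11·126
So 126·11 ≡ 1 (mod 277).

11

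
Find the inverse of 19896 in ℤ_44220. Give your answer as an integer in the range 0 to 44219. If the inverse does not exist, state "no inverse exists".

no inverse exists

Euclidean algorithm on 44220, 19896:
44220 = 2·19896 + 4428
19896 = 4·4428 + 2184
4428 = 2·2184 + 60
2184 = 36·60 + 24
60 = 2·24 + 12
24 = 2·12 + 0
The gcd is 12, not 1, hence no inverse exists.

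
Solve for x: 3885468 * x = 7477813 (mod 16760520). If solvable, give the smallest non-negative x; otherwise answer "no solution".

no solution

gcd(3885468, 16760520):
16760520 = 4*3885468 + 1218648
3885468 = 3*1218648 + 229524
1218648 = 5*229524 + 71028
229524 = 3*71028 + 16440
71028 = 4*16440 + 5268
16440 = 3*5268 + 636
5268 = 8*636 + 180
636 = 3*180 + 96
180 = 1*96 + 84
96 = 1*84 + 12
84 = 7*12 + 0
gcd = 12, but 12 ∤ 7477813, so the congruence has no solution.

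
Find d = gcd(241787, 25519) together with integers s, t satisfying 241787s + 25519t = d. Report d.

Repeated division:
241787 = 9*25519 + 12116
25519 = 2*12116 + 1287
12116 = 9*1287 + 533
1287 = 2*533 + 221
533 = 2*221 + 91
221 = 2*91 + 39
91 = 2*39 + 13
39 = 3*13 + 0
gcd(241787, 25519) = 13.
Back-substituting:
13 = 91 − 2·39
13 = −2·221 + 5·91
13 = 5·533 − 12·221
13 = −12·1287 + 29·533
13 = 29·12116 − 273·1287
13 = −273·25519 + 575·12116
13 = 575·241787 − 5448·25519
So 13 = (575)·241787 + (-5448)·25519.

13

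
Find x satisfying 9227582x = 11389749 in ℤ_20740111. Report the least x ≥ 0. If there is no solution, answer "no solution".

First find gcd(9227582, 20740111):
20740111 = 2×9227582 + 2284947
9227582 = 4×2284947 + 87794
2284947 = 26×87794 + 2303
87794 = 38×2303 + 280
2303 = 8×280 + 63
280 = 4×63 + 28
63 = 2×28 + 7
28 = 4×7 + 0
gcd = 7 and 7 | 11389749, so solutions exist. Divide through by 7: 1318226x ≡ 1627107 (mod 2962873).
Now find 1318226⁻¹ mod 2962873:
2962873 = 2*1318226 + 326421
1318226 = 4*326421 + 12542
326421 = 26*12542 + 329
12542 = 38*329 + 40
329 = 8*40 + 9
40 = 4*9 + 4
9 = 2*4 + 1
4 = 4*1 + 0
Back-substitute:
1 = 9 − 2·4
1 = −2·40 + 9·9
1 = 9·329 − 74·40
1 = −74·12542 + 2821·329
1 = 2821·326421 − 73420·12542
1 = −73420·1318226 + 296501·326421
1 = 296501·2962873 − 666422·1318226
So 1318226·(-666422) ≡ 1 (mod 2962873), i.e. 1318226⁻¹ ≡ 2296451.
Then x ≡ 2296451·1627107 ≡ 507894 (mod 2962873); the smallest non-negative solution is x = 507894.

507894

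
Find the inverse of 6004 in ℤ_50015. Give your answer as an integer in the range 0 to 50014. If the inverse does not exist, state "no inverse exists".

Run Euclid on (50015, 6004):
50015 = 8*6004 + 1983
6004 = 3*1983 + 55
1983 = 36*55 + 3
55 = 18*3 + 1
3 = 3*1 + 0
The gcd is 1. Working backward:
1 = 55 − 18·3
1 = −18·1983 + 649·55
1 = 649·6004 − 1965·1983
1 = −1965·50015 + 16369·6004
So 6004·16369 ≡ 1 (mod 50015).

16369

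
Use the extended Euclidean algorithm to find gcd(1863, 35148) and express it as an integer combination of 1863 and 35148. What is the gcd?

3

Apply Euclid's algorithm to 35148 and 1863:
35148 = 18·1863 + 1614
1863 = 1·1614 + 249
1614 = 6·249 + 120
249 = 2·120 + 9
120 = 13·9 + 3
9 = 3·3 + 0
gcd(1863, 35148) = 3.
Express as a combination:
3 = 120 − 13·9
3 = −13·249 + 27·120
3 = 27·1614 − 175·249
3 = −175·1863 + 202·1614
3 = 202·35148 − 3811·1863
So 3 = (202)·35148 + (-3811)·1863.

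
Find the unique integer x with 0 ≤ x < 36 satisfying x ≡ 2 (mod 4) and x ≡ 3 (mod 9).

Write x = 2 + 4·k. Then 4·k ≡ 3 − 2 ≡ 1 (mod 9).
Need 4⁻¹ mod 9. Extended Euclid on (9, 4):
9 = 2*4 + 1
4 = 4*1 + 0
Back-substitute:
1 = 9 − 2·4
4⁻¹ ≡ 7 (mod 9), so k ≡ 7·1 ≡ 7 (mod 9).
x = 2 + 4·7 = 30.

30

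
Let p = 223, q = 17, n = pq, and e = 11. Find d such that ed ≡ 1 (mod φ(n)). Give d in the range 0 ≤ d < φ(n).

323

φ(n) = (p−1)(q−1) = 222·16 = 3552.
Need d with 11·d ≡ 1 (mod 3552). Apply the extended Euclidean algorithm:
3552 = 322·11 + 10
11 = 1·10 + 1
10 = 10·1 + 0
Back-substitute:
1 = 11 − 10
1 = −3552 + 323·11
So 11·323 ≡ 1 (mod 3552), hence d = 323.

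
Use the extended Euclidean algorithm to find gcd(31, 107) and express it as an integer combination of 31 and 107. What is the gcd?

1

Repeated division:
107 = 3×31 + 14
31 = 2×14 + 3
14 = 4×3 + 2
3 = 1×2 + 1
2 = 2×1 + 0
gcd(31, 107) = 1.
Express as a combination:
1 = 3 − 2
1 = −14 + 5·3
1 = 5·31 − 11·14
1 = −11·107 + 38·31
So 1 = (-11)·107 + (38)·31.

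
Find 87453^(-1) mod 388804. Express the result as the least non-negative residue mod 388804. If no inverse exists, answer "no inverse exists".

125769

Extended Euclidean algorithm:
388804 = 4*87453 + 38992
87453 = 2*38992 + 9469
38992 = 4*9469 + 1116
9469 = 8*1116 + 541
1116 = 2*541 + 34
541 = 15*34 + 31
34 = 1*31 + 3
31 = 10*3 + 1
3 = 3*1 + 0
gcd = 1, so the inverse exists. Back-substitute:
1 = 31 − 10·3
1 = −10·34 + 11·31
1 = 11·541 − 175·34
1 = −175·1116 + 361·541
1 = 361·9469 − 3063·1116
1 = −3063·38992 + 12613·9469
1 = 12613·87453 − 28289·38992
1 = −28289·388804 + 125769·87453
So 87453·125769 ≡ 1 (mod 388804).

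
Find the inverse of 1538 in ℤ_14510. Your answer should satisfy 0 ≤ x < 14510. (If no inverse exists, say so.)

Euclidean algorithm on 14510, 1538:
14510 = 9*1538 + 668
1538 = 2*668 + 202
668 = 3*202 + 62
202 = 3*62 + 16
62 = 3*16 + 14
16 = 1*14 + 2
14 = 7*2 + 0
Since gcd = 2 > 1, 1538 is not a unit mod 14510.

no inverse exists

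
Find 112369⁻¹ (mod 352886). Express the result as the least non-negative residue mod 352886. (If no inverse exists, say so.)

116585

gcd(352886, 112369) by repeated division:
352886 = 3×112369 + 15779
112369 = 7×15779 + 1916
15779 = 8×1916 + 451
1916 = 4×451 + 112
451 = 4×112 + 3
112 = 37×3 + 1
3 = 3×1 + 0
gcd = 1, so the inverse exists. Back-substitute:
1 = 112 − 37·3
1 = −37·451 + 149·112
1 = 149·1916 − 633·451
1 = −633·15779 + 5213·1916
1 = 5213·112369 − 37124·15779
1 = −37124·352886 + 116585·112369
So 112369·116585 ≡ 1 (mod 352886).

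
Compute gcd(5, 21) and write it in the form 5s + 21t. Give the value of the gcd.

1

Repeated division:
21 = 4·5 + 1
5 = 5·1 + 0
gcd(5, 21) = 1.
Back-substituting:
1 = 21 − 4·5
So 1 = (1)·21 + (-4)·5.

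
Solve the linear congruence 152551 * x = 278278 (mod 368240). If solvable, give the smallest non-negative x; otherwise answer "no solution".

121898

First find gcd(152551, 368240):
368240 = 2×152551 + 63138
152551 = 2×63138 + 26275
63138 = 2×26275 + 10588
26275 = 2×10588 + 5099
10588 = 2×5099 + 390
5099 = 13×390 + 29
390 = 13×29 + 13
29 = 2×13 + 3
13 = 4×3 + 1
3 = 3×1 + 0
gcd = 1, so a unique solution mod 368240 exists.
Back-substitute for the Bézout coefficients:
1 = 13 − 4·3
1 = −4·29 + 9·13
1 = 9·390 − 121·29
1 = −121·5099 + 1582·390
1 = 1582·10588 − 3285·5099
1 = −3285·26275 + 8152·10588
1 = 8152·63138 − 19589·26275
1 = −19589·152551 + 47330·63138
1 = 47330·368240 − 114249·152551
So 152551·(-114249) ≡ 1 (mod 368240), giving 152551⁻¹ ≡ 253991.
x ≡ 152551⁻¹·278278 ≡ 253991·278278 ≡ 121898 (mod 368240).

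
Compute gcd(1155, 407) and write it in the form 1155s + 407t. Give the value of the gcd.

11

Euclidean algorithm:
1155 = 2×407 + 341
407 = 1×341 + 66
341 = 5×66 + 11
66 = 6×11 + 0
gcd(1155, 407) = 11.
Working backward:
11 = 341 − 5·66
11 = −5·407 + 6·341
11 = 6·1155 − 17·407
So 11 = (6)·1155 + (-17)·407.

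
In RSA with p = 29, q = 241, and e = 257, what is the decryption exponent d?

φ(n) = (p−1)(q−1) = 28·240 = 6720.
Need d with 257·d ≡ 1 (mod 6720). Apply the extended Euclidean algorithm:
6720 = 26*257 + 38
257 = 6*38 + 29
38 = 1*29 + 9
29 = 3*9 + 2
9 = 4*2 + 1
2 = 2*1 + 0
Back-substitute:
1 = 9 − 4·2
1 = −4·29 + 13·9
1 = 13·38 − 17·29
1 = −17·257 + 115·38
1 = 115·6720 − 3007·257
So 257·(-3007) ≡ 1 (mod 6720), hence d ≡ -3007 ≡ 3713 (mod 6720).

3713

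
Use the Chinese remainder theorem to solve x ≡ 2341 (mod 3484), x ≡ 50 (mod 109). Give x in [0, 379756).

Write x = 2341 + 3484·k. Then 3484·k ≡ 50 − 2341 ≡ 107 (mod 109).
Need 3484⁻¹ mod 109. Extended Euclid on (109, 105):
109 = 1*105 + 4
105 = 26*4 + 1
4 = 4*1 + 0
Back-substitute:
1 = 105 − 26·4
1 = −26·109 + 27·105
3484⁻¹ ≡ 27 (mod 109), so k ≡ 27·107 ≡ 55 (mod 109).
x = 2341 + 3484·55 = 193961.

193961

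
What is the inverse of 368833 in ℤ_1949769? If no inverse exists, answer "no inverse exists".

213451

Run Euclid on (1949769, 368833):
1949769 = 5×368833 + 105604
368833 = 3×105604 + 52021
105604 = 2×52021 + 1562
52021 = 33×1562 + 475
1562 = 3×475 + 137
475 = 3×137 + 64
137 = 2×64 + 9
64 = 7×9 + 1
9 = 9×1 + 0
gcd = 1, so the inverse exists. Back-substitute:
1 = 64 − 7·9
1 = −7·137 + 15·64
1 = 15·475 − 52·137
1 = −52·1562 + 171·475
1 = 171·52021 − 5695·1562
1 = −5695·105604 + 11561·52021
1 = 11561·368833 − 40378·105604
1 = −40378·1949769 + 213451·368833
So 368833·213451 ≡ 1 (mod 1949769).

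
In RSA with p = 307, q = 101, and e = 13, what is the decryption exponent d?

φ(n) = (p−1)(q−1) = 306·100 = 30600.
Need d with 13·d ≡ 1 (mod 30600). Apply the extended Euclidean algorithm:
30600 = 2353×13 + 11
13 = 1×11 + 2
11 = 5×2 + 1
2 = 2×1 + 0
Back-substitute:
1 = 11 − 5·2
1 = −5·13 + 6·11
1 = 6·30600 − 14123·13
So 13·(-14123) ≡ 1 (mod 30600), hence d ≡ -14123 ≡ 16477 (mod 30600).

16477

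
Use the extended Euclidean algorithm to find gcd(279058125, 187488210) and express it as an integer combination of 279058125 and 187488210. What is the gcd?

15

Repeated division:
279058125 = 1*187488210 + 91569915
187488210 = 2*91569915 + 4348380
91569915 = 21*4348380 + 253935
4348380 = 17*253935 + 31485
253935 = 8*31485 + 2055
31485 = 15*2055 + 660
2055 = 3*660 + 75
660 = 8*75 + 60
75 = 1*60 + 15
60 = 4*15 + 0
gcd(279058125, 187488210) = 15.
Back-substituting:
15 = 75 − 60
15 = −660 + 9·75
15 = 9·2055 − 28·660
15 = −28·31485 + 429·2055
15 = 429·253935 − 3460·31485
15 = −3460·4348380 + 59249·253935
15 = 59249·91569915 − 1247689·4348380
15 = −1247689·187488210 + 2554627·91569915
15 = 2554627·279058125 − 3802316·187488210
So 15 = (2554627)·279058125 + (-3802316)·187488210.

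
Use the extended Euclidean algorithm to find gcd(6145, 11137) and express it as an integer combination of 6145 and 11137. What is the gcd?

Repeated division:
11137 = 1×6145 + 4992
6145 = 1×4992 + 1153
4992 = 4×1153 + 380
1153 = 3×380 + 13
380 = 29×13 + 3
13 = 4×3 + 1
3 = 3×1 + 0
gcd(6145, 11137) = 1.
Express as a combination:
1 = 13 − 4·3
1 = −4·380 + 117·13
1 = 117·1153 − 355·380
1 = −355·4992 + 1537·1153
1 = 1537·6145 − 1892·4992
1 = −1892·11137 + 3429·6145
So 1 = (-1892)·11137 + (3429)·6145.

1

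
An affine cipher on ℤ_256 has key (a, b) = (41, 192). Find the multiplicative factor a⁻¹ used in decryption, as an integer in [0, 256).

Extended Euclidean algorithm:
256 = 6×41 + 10
41 = 4×10 + 1
10 = 10×1 + 0
The gcd is 1. Working backward:
1 = 41 − 4·10
1 = −4·256 + 25·41
So 41·25 ≡ 1 (mod 256).

25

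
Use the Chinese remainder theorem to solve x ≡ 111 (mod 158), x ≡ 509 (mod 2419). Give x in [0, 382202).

Write x = 111 + 158·k. Then 158·k ≡ 509 − 111 ≡ 398 (mod 2419).
Need 158⁻¹ mod 2419. Extended Euclid on (2419, 158):
2419 = 15·158 + 49
158 = 3·49 + 11
49 = 4·11 + 5
11 = 2·5 + 1
5 = 5·1 + 0
Back-substitute:
1 = 11 − 2·5
1 = −2·49 + 9·11
1 = 9·158 − 29·49
1 = −29·2419 + 444·158
158⁻¹ ≡ 444 (mod 2419), so k ≡ 444·398 ≡ 125 (mod 2419).
x = 111 + 158·125 = 19861.

19861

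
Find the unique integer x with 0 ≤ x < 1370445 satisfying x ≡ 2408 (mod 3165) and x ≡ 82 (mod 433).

847463

Write x = 2408 + 3165·k. Then 3165·k ≡ 82 − 2408 ≡ 272 (mod 433).
Need 3165⁻¹ mod 433. Extended Euclid on (433, 134):
433 = 3×134 + 31
134 = 4×31 + 10
31 = 3×10 + 1
10 = 10×1 + 0
Back-substitute:
1 = 31 − 3·10
1 = −3·134 + 13·31
1 = 13·433 − 42·134
3165⁻¹ ≡ 391 (mod 433), so k ≡ 391·272 ≡ 267 (mod 433).
x = 2408 + 3165·267 = 847463.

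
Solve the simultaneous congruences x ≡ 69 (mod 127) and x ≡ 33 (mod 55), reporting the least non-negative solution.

3498

Write x = 69 + 127·k. Then 127·k ≡ 33 − 69 ≡ 19 (mod 55).
Need 127⁻¹ mod 55. Extended Euclid on (55, 17):
55 = 3×17 + 4
17 = 4×4 + 1
4 = 4×1 + 0
Back-substitute:
1 = 17 − 4·4
1 = −4·55 + 13·17
127⁻¹ ≡ 13 (mod 55), so k ≡ 13·19 ≡ 27 (mod 55).
x = 69 + 127·27 = 3498.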